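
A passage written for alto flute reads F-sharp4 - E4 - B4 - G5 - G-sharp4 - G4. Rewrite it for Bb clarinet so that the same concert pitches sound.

First find concert pitch: the alto flute sounds a perfect fourth below written, so F-sharp4 E4 B4 G5 G-sharp4 G4 sounds C#4 B3 F#4 D5 D#4 D4.
Then write for Bb clarinet: it sounds a major second below written, so the part must be a major second above concert.
C#4 → D#4
B3 → C#4
F#4 → G#4
D5 → E5
D#4 → E#4
D4 → E4

D#4 C#4 G#4 E5 E#4 E4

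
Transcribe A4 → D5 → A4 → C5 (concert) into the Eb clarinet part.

Written C4 sounds as Eb4 on the Eb clarinet, so concert pitches are written a minor third down.
A4 -> F#4
D5 -> B4
A4 -> F#4
C5 -> A4

F#4 B4 F#4 A4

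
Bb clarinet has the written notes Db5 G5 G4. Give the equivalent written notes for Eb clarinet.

Ab4 D5 D4

First find concert pitch: the Bb clarinet sounds a major second below written, so Db5 G5 G4 sounds Cb5 F5 F4.
Then write for Eb clarinet: it sounds a minor third above written, so the part must be a minor third below concert.
Cb5 → Ab4
F5 → D5
F4 → D4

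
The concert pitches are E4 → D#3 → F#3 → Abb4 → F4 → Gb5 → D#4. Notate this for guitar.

E5 D#4 F#4 Abb5 F5 Gb6 D#5

The guitar sounds a perfect octave below written, so the written part must be a perfect octave above concert — transpose each note up.
E4 becomes E5
D#3 becomes D#4
F#3 becomes F#4
Abb4 becomes Abb5
F4 becomes F5
Gb5 becomes Gb6
D#4 becomes D#5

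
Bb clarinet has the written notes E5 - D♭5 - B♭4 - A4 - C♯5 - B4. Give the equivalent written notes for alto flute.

First find concert pitch: the Bb clarinet sounds a major second below written, so E5 D♭5 B♭4 A4 C♯5 B4 sounds D5 Cb5 Ab4 G4 B4 A4.
Then write for alto flute: it sounds a perfect fourth below written, so the part must be a perfect fourth above concert.
D5 → G5
Cb5 → Fb5
Ab4 → Db5
G4 → C5
B4 → E5
A4 → D5

G5 Fb5 Db5 C5 E5 D5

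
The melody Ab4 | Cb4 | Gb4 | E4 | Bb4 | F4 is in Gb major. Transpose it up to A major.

From Gb up to A is an augmented second; apply that to each pitch.
Ab4 gives B4
Cb4 gives D4
Gb4 gives A4
E4 gives F##4
Bb4 gives C#5
F4 gives G#4

B4 D4 A4 F##4 C#5 G#4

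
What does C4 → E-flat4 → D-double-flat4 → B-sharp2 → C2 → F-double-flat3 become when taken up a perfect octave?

C5 Eb5 Dbb5 B#3 C3 Fbb4

C4 to C5
Eb4 to Eb5
Dbb4 to Dbb5
B#2 to B#3
C2 to C3
Fbb3 to Fbb4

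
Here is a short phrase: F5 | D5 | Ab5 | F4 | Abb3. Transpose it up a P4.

F5 up a perfect fourth is Bb5.
D5 up a perfect fourth is G5.
Ab5: a fourth up reaches D, and 5 semitones makes it Db6.
A perfect fourth up from F4 gives Bb4.
A perfect fourth up from Abb3 gives Dbb4.

Bb5 G5 Db6 Bb4 Dbb4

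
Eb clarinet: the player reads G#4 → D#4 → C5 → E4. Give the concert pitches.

B4 F#4 Eb5 G4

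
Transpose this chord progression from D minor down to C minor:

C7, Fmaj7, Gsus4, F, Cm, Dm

Bb7 Ebmaj7 Fsus4 Eb Bbm Cm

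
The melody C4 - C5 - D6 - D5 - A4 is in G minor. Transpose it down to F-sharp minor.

B3 B4 C#6 C#5 G#4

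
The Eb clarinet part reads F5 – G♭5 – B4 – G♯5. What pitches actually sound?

The Eb clarinet sounds a minor third above written, so transpose each written note up a minor third.
F5 to Ab5
Gb5 to Bbb5
B4 to D5
G#5 to B5

Ab5 Bbb5 D5 B5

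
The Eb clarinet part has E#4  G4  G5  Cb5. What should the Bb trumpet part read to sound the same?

First find concert pitch: the Eb clarinet sounds a minor third above written, so E#4 G4 G5 Cb5 sounds G#4 Bb4 Bb5 Ebb5.
Then write for Bb trumpet: it sounds a major second below written, so the part must be a major second above concert.
G#4 → A#4
Bb4 → C5
Bb5 → C6
Ebb5 → Fb5

A#4 C5 C6 Fb5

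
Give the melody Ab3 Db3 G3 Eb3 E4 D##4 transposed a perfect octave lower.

Ab2 Db2 G2 Eb2 E3 D##3

Ab3 to Ab2
Db3 to Db2
G3 to G2
Eb3 to Eb2
E4 to E3
D##4 to D##3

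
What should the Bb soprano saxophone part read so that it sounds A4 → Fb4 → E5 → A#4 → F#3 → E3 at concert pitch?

Written C4 sounds as Bb3 on the Bb soprano saxophone, so concert pitches are written a major second up.
A4 gives B4
Fb4 gives Gb4
E5 gives F#5
A#4 gives B#4
F#3 gives G#3
E3 gives F#3

B4 Gb4 F#5 B#4 G#3 F#3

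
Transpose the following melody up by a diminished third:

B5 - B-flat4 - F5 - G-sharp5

B5 becomes Db6
Bb4 becomes Dbb5
F5 becomes Abb5
G#5 becomes Bb5

Db6 Dbb5 Abb5 Bb5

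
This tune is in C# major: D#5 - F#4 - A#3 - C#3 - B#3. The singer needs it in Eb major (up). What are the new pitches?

F5 Ab4 C4 Eb3 D4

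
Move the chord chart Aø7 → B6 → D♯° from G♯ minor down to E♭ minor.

G♯ minor down to E♭ minor is an augmented third; each chord root moves by that interval while the quality stays the same.
Aø7: root A down an augmented third → Fb, giving Fbø7.
B6: root B down an augmented third → Gb, giving Gb6.
D♯°: root D♯ down an augmented third → Bb, giving Bb°.

Fbø7 Gb6 Bb°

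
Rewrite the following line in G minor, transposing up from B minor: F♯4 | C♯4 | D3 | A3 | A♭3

D5 A4 Bb3 F4 Fb4

From B up to G is a minor sixth; apply that to each pitch.
F#4 to D5
C#4 to A4
D3 to Bb3
A3 to F4
Ab3 to Fb4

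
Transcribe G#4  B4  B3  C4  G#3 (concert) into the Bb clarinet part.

A#4 C#5 C#4 D4 A#3

The Bb clarinet sounds a major second below written, so the written part must be a major second above concert — transpose each note up.
G#4 becomes A#4
B4 becomes C#5
B3 becomes C#4
C4 becomes D4
G#3 becomes A#3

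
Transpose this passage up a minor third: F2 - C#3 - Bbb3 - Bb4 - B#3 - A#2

F2 -> Ab2
C#3 -> E3
Bbb3 -> Dbb4
Bb4 -> Db5
B#3 -> D#4
A#2 -> C#3

Ab2 E3 Dbb4 Db5 D#4 C#3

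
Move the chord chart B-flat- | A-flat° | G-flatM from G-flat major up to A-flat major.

C- Bb° AbM

G-flat major up to A-flat major is a major second; each chord root moves by that interval while the quality stays the same.
B-flat-: root B-flat up a major second → C, giving C-.
A-flat°: root A-flat up a major second → Bb, giving Bb°.
G-flatM: root G-flat up a major second → Ab, giving AbM.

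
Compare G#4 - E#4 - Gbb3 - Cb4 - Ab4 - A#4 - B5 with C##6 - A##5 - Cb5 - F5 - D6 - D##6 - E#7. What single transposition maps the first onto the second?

Take the first pair: G#4 → C##6. G to C spans 11 letter names, so the interval is some kind of eleventh.
G#4 to C##6 is 18 semitones, which makes it an augmented eleventh; the second version is higher, so the direction is up.
Checking another pair — B5 → E#7 — gives the same interval.

up an augmented eleventh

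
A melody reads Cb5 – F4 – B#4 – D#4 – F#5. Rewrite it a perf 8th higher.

Cb5: an octave up reaches C, and 12 semitones makes it Cb6.
F4 up a perfect octave is F5.
B#4 up a perfect octave is B#5.
D#4: an octave up reaches D, and 12 semitones makes it D#5.
F#5: an octave up reaches F, and 12 semitones makes it F#6.

Cb6 F5 B#5 D#5 F#6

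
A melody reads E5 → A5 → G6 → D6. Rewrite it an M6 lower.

G4 C5 Bb5 F5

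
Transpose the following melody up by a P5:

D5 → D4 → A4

A perfect fifth up from D5 gives A5.
D4 up a perfect fifth is A4.
A perfect fifth up from A4 gives E5.

A5 A4 E5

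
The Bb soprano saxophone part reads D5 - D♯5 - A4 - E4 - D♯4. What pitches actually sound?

C5 C#5 G4 D4 C#4

Written C4 on the Bb soprano saxophone sounds as Bb3, a major second lower; apply that shift to every note.
D5 -> C5
D#5 -> C#5
A4 -> G4
E4 -> D4
D#4 -> C#4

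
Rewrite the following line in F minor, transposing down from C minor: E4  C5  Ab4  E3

From C down to F is a perfect fifth; apply that to each pitch.
E4 to A3
C5 to F4
Ab4 to Db4
E3 to A2

A3 F4 Db4 A2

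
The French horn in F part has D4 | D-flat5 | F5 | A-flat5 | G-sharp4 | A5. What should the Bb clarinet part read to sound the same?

First find concert pitch: the French horn in F sounds a perfect fifth below written, so D4 D-flat5 F5 A-flat5 G-sharp4 A5 sounds G3 Gb4 Bb4 Db5 C#4 D5.
Then write for Bb clarinet: it sounds a major second below written, so the part must be a major second above concert.
G3 → A3
Gb4 → Ab4
Bb4 → C5
Db5 → Eb5
C#4 → D#4
D5 → E5

A3 Ab4 C5 Eb5 D#4 E5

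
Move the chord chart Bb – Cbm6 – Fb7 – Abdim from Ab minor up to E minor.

Ab minor up to E minor is an augmented fifth; each chord root moves by that interval while the quality stays the same.
Bb: root Bb up an augmented fifth → F#, giving F#.
Cbm6: root Cb up an augmented fifth → G, giving Gm6.
Fb7: root Fb up an augmented fifth → C, giving C7.
Abdim: root Ab up an augmented fifth → E, giving Edim.

F# Gm6 C7 Edim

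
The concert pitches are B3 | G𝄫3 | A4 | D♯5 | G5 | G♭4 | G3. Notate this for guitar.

B4 Gbb4 A5 D#6 G6 Gb5 G4

Written C4 sounds as C3 on the guitar, so concert pitches are written a perfect octave up.
B3 gives B4
Gbb3 gives Gbb4
A4 gives A5
D#5 gives D#6
G5 gives G6
Gb4 gives Gb5
G3 gives G4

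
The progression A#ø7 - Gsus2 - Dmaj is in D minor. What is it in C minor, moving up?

G#ø7 Fsus2 Cmaj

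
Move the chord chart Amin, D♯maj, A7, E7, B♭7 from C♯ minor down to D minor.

C♯ minor down to D minor is a major seventh; each chord root moves by that interval while the quality stays the same.
Amin: root A down a major seventh → Bb, giving Bbmin.
D♯maj: root D♯ down a major seventh → E, giving Emaj.
A7: root A down a major seventh → Bb, giving Bb7.
E7: root E down a major seventh → F, giving F7.
B♭7: root B♭ down a major seventh → Cb, giving Cb7.

Bbmin Emaj Bb7 F7 Cb7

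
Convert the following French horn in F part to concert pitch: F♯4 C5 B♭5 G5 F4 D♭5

B3 F4 Eb5 C5 Bb3 Gb4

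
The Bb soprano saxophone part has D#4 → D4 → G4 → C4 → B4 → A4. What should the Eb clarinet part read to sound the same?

A#3 A3 D4 G3 F#4 E4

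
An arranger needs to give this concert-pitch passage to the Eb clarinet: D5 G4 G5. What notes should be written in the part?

The Eb clarinet sounds a minor third above written, so the written part must be a minor third below concert — transpose each note down.
D5 to B4
G4 to E4
G5 to E5

B4 E4 E5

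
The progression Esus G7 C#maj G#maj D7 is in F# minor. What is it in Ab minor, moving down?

Gbsus Bbb7 Ebmaj Bbmaj Fb7

F# minor down to Ab minor is an augmented sixth; each chord root moves by that interval while the quality stays the same.
Esus: root E down an augmented sixth → Gb, giving Gbsus.
G7: root G down an augmented sixth → Bbb, giving Bbb7.
C#maj: root C# down an augmented sixth → Eb, giving Ebmaj.
G#maj: root G# down an augmented sixth → Bb, giving Bbmaj.
D7: root D down an augmented sixth → Fb, giving Fb7.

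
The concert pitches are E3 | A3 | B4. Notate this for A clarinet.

G3 C4 D5

Written C4 sounds as A3 on the A clarinet, so concert pitches are written a minor third up.
E3 gives G3
A3 gives C4
B4 gives D5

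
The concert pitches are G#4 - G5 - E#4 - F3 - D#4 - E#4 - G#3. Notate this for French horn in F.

The French horn in F sounds a perfect fifth below written, so the written part must be a perfect fifth above concert — transpose each note up.
G#4 → D#5
G5 → D6
E#4 → B#4
F3 → C4
D#4 → A#4
E#4 → B#4
G#3 → D#4

D#5 D6 B#4 C4 A#4 B#4 D#4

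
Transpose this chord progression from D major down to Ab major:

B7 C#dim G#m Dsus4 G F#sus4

D major down to Ab major is an augmented fourth; each chord root moves by that interval while the quality stays the same.
B7: root B down an augmented fourth → F, giving F7.
C#dim: root C# down an augmented fourth → G, giving Gdim.
G#m: root G# down an augmented fourth → D, giving Dm.
Dsus4: root D down an augmented fourth → Ab, giving Absus4.
G: root G down an augmented fourth → Db, giving Db.
F#sus4: root F# down an augmented fourth → C, giving Csus4.

F7 Gdim Dm Absus4 Db Csus4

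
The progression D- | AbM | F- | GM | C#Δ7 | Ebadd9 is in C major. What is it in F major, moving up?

G- DbM Bb- CM F#Δ7 Abadd9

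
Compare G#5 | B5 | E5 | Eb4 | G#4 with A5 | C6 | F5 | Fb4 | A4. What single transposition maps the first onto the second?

up a minor second

From G#5 to A5 is 2 letter names — a second of some quality.
G#5 to A5 is 1 semitone, which makes it a minor second; the second version is higher, so the direction is up.
Checking another pair — G#4 → A4 — gives the same interval.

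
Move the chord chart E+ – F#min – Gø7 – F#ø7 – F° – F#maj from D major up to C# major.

D#+ E#min F#ø7 E#ø7 E° E#maj

D major up to C# major is a major seventh; each chord root moves by that interval while the quality stays the same.
E+: root E up a major seventh → D#, giving D#+.
F#min: root F# up a major seventh → E#, giving E#min.
Gø7: root G up a major seventh → F#, giving F#ø7.
F#ø7: root F# up a major seventh → E#, giving E#ø7.
F°: root F up a major seventh → E, giving E°.
F#maj: root F# up a major seventh → E#, giving E#maj.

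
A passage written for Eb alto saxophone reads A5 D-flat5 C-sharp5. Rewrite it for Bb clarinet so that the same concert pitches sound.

D5 Gb4 F#4

First find concert pitch: the Eb alto saxophone sounds a major sixth below written, so A5 D-flat5 C-sharp5 sounds C5 Fb4 E4.
Then write for Bb clarinet: it sounds a major second below written, so the part must be a major second above concert.
C5 → D5
Fb4 → Gb4
E4 → F#4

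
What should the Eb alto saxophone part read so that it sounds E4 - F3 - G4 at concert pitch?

C#5 D4 E5

Written C4 sounds as Eb3 on the Eb alto saxophone, so concert pitches are written a major sixth up.
E4 becomes C#5
F3 becomes D4
G4 becomes E5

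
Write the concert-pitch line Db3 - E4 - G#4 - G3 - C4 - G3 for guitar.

Db4 E5 G#5 G4 C5 G4

Written C4 sounds as C3 on the guitar, so concert pitches are written a perfect octave up.
Db3 gives Db4
E4 gives E5
G#4 gives G#5
G3 gives G4
C4 gives C5
G3 gives G4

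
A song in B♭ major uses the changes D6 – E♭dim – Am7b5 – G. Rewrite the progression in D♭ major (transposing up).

F6 Gbdim Cm7b5 Bb

B♭ major up to D♭ major is a minor third; each chord root moves by that interval while the quality stays the same.
D6: root D up a minor third → F, giving F6.
E♭dim: root E♭ up a minor third → Gb, giving Gbdim.
Am7b5: root A up a minor third → C, giving Cm7b5.
G: root G up a minor third → Bb, giving Bb.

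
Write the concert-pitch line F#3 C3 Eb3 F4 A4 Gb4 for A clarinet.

Written C4 sounds as A3 on the A clarinet, so concert pitches are written a minor third up.
F#3 becomes A3
C3 becomes Eb3
Eb3 becomes Gb3
F4 becomes Ab4
A4 becomes C5
Gb4 becomes Bbb4

A3 Eb3 Gb3 Ab4 C5 Bbb4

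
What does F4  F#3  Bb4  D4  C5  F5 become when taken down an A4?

Cb4 C3 Fb4 Ab3 Gb4 Cb5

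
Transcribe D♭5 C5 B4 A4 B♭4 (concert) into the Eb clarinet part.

Bb4 A4 G#4 F#4 G4

Written C4 sounds as Eb4 on the Eb clarinet, so concert pitches are written a minor third down.
Db5 -> Bb4
C5 -> A4
B4 -> G#4
A4 -> F#4
Bb4 -> G4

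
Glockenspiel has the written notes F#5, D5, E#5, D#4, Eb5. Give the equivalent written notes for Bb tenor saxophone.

First find concert pitch: the glockenspiel sounds a perfect fifteenth above written, so F#5 D5 E#5 D#4 Eb5 sounds F#7 D7 E#7 D#6 Eb7.
Then write for Bb tenor saxophone: it sounds a major ninth below written, so the part must be a major ninth above concert.
F#7 → G#8
D7 → E8
E#7 → F##8
D#6 → E#7
Eb7 → F8

G#8 E8 F##8 E#7 F8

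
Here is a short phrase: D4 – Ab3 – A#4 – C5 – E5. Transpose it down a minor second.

C#4 G3 G##4 B4 D#5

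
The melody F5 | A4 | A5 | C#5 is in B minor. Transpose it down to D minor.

Ab4 C4 C5 E4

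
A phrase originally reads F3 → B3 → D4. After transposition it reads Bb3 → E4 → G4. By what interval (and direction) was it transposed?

From F3 to Bb3 is 4 letter names — a fourth of some quality.
F3 to Bb3 is 5 semitones, which makes it a perfect fourth; the second version is higher, so the direction is up.
Checking another pair — D4 → G4 — gives the same interval.

up a perfect fourth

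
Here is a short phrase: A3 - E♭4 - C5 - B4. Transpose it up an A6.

F##4 C#5 A#5 G##5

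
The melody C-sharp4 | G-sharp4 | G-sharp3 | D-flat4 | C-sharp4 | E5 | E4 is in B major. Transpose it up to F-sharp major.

From B up to F-sharp is a perfect fifth; apply that to each pitch.
C#4 → G#4
G#4 → D#5
G#3 → D#4
Db4 → Ab4
C#4 → G#4
E5 → B5
E4 → B4

G#4 D#5 D#4 Ab4 G#4 B5 B4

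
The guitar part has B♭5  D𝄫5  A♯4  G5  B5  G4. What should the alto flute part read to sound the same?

Eb5 Gbb4 D#4 C5 E5 C4

First find concert pitch: the guitar sounds a perfect octave below written, so B♭5 D𝄫5 A♯4 G5 B5 G4 sounds Bb4 Dbb4 A#3 G4 B4 G3.
Then write for alto flute: it sounds a perfect fourth below written, so the part must be a perfect fourth above concert.
Bb4 → Eb5
Dbb4 → Gbb4
A#3 → D#4
G4 → C5
B4 → E5
G3 → C4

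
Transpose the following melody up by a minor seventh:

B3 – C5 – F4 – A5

B3 -> A4
C5 -> Bb5
F4 -> Eb5
A5 -> G6

A4 Bb5 Eb5 G6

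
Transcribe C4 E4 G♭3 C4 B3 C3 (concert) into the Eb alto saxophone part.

A4 C#5 Eb4 A4 G#4 A3

Written C4 sounds as Eb3 on the Eb alto saxophone, so concert pitches are written a major sixth up.
C4 → A4
E4 → C#5
Gb3 → Eb4
C4 → A4
B3 → G#4
C3 → A3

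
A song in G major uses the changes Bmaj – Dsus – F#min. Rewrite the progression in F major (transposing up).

G major up to F major is a minor seventh; each chord root moves by that interval while the quality stays the same.
Bmaj: root B up a minor seventh → A, giving Amaj.
Dsus: root D up a minor seventh → C, giving Csus.
F#min: root F# up a minor seventh → E, giving Emin.

Amaj Csus Emin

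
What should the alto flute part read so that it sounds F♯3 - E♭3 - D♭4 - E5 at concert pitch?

Written C4 sounds as G3 on the alto flute, so concert pitches are written a perfect fourth up.
F#3 becomes B3
Eb3 becomes Ab3
Db4 becomes Gb4
E5 becomes A5

B3 Ab3 Gb4 A5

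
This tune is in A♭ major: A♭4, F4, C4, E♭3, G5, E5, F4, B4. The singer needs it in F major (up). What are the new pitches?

F5 D5 A4 C4 E6 C#6 D5 G#5

From A♭ up to F is a major sixth; apply that to each pitch.
Ab4 becomes F5
F4 becomes D5
C4 becomes A4
Eb3 becomes C4
G5 becomes E6
E5 becomes C#6
F4 becomes D5
B4 becomes G#5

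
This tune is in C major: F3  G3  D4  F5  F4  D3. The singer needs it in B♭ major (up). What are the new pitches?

Eb4 F4 C5 Eb6 Eb5 C4

C major to B♭ major up is a minor seventh, so every note moves up by that interval.
F3 becomes Eb4
G3 becomes F4
D4 becomes C5
F5 becomes Eb6
F4 becomes Eb5
D3 becomes C4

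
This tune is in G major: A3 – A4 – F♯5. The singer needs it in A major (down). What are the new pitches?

G major to A major down is a minor seventh, so every note moves down by that interval.
A3 becomes B2
A4 becomes B3
F#5 becomes G#4

B2 B3 G#4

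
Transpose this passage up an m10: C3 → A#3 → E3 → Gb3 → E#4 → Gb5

Eb4 C#5 G4 Bbb4 G#5 Bbb6

C3 to Eb4
A#3 to C#5
E3 to G4
Gb3 to Bbb4
E#4 to G#5
Gb5 to Bbb6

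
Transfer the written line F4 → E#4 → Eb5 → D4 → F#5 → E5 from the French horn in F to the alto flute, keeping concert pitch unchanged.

First find concert pitch: the French horn in F sounds a perfect fifth below written, so F4 E#4 Eb5 D4 F#5 E5 sounds Bb3 A#3 Ab4 G3 B4 A4.
Then write for alto flute: it sounds a perfect fourth below written, so the part must be a perfect fourth above concert.
Bb3 → Eb4
A#3 → D#4
Ab4 → Db5
G3 → C4
B4 → E5
A4 → D5

Eb4 D#4 Db5 C4 E5 D5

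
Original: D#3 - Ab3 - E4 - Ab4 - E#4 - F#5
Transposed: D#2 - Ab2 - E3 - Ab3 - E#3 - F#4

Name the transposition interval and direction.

From D#3 to D#2 is 8 letter names — an octave of some quality.
D#2 to D#3 is 12 semitones, which makes it a perfect octave; the second version is lower, so the direction is down.
Checking another pair — F#5 → F#4 — gives the same interval.

down a perfect octave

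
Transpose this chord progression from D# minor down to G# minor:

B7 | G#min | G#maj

D# minor down to G# minor is a perfect fifth; each chord root moves by that interval while the quality stays the same.
B7: root B down a perfect fifth → E, giving E7.
G#min: root G# down a perfect fifth → C#, giving C#min.
G#maj: root G# down a perfect fifth → C#, giving C#maj.

E7 C#min C#maj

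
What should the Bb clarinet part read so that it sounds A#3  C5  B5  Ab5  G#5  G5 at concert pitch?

B#3 D5 C#6 Bb5 A#5 A5

The Bb clarinet sounds a major second below written, so the written part must be a major second above concert — transpose each note up.
A#3 gives B#3
C5 gives D5
B5 gives C#6
Ab5 gives Bb5
G#5 gives A#5
G5 gives A5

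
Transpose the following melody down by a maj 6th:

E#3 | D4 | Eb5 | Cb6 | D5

G#2 F3 Gb4 Ebb5 F4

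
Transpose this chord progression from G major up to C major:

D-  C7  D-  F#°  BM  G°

G- F7 G- B° EM C°

G major up to C major is a perfect fourth; each chord root moves by that interval while the quality stays the same.
D-: root D up a perfect fourth → G, giving G-.
C7: root C up a perfect fourth → F, giving F7.
D-: root D up a perfect fourth → G, giving G-.
F#°: root F# up a perfect fourth → B, giving B°.
BM: root B up a perfect fourth → E, giving EM.
G°: root G up a perfect fourth → C, giving C°.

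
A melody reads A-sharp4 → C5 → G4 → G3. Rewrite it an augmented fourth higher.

A#4 to D##5
C5 to F#5
G4 to C#5
G3 to C#4

D##5 F#5 C#5 C#4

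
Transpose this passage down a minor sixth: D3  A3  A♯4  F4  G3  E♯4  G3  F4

F#2 C#3 C##4 A3 B2 G##3 B2 A3

A minor sixth down from D3 gives F#2.
A3: a sixth down reaches C, and 8 semitones makes it C#3.
A minor sixth down from A#4 gives C##4.
F4 down a minor sixth is A3.
G3: a sixth down reaches B, and 8 semitones makes it B2.
E#4: a sixth down reaches G, and 8 semitones makes it G##3.
A minor sixth down from G3 gives B2.
F4: a sixth down reaches A, and 8 semitones makes it A3.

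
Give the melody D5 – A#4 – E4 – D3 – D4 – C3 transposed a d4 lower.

D5 to A#4
A#4 to E##4
E4 to B#3
D3 to A#2
D4 to A#3
C3 to G#2

A#4 E##4 B#3 A#2 A#3 G#2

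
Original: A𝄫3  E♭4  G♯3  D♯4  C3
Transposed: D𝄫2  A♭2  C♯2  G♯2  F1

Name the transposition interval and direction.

down a perfect twelfth

From Abb3 to Dbb2 is 12 letter names — a twelfth of some quality.
Dbb2 to Abb3 is 19 semitones, which makes it a perfect twelfth; the second version is lower, so the direction is down.
Checking another pair — C3 → F1 — gives the same interval.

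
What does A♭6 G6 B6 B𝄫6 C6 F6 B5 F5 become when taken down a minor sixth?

C6 B5 D#6 Db6 E5 A5 D#5 A4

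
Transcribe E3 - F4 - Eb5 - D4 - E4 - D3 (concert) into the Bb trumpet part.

F#3 G4 F5 E4 F#4 E3

The Bb trumpet sounds a major second below written, so the written part must be a major second above concert — transpose each note up.
E3 gives F#3
F4 gives G4
Eb5 gives F5
D4 gives E4
E4 gives F#4
D3 gives E3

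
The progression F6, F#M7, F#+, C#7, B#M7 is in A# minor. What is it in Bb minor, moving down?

A# minor down to Bb minor is an augmented seventh; each chord root moves by that interval while the quality stays the same.
F6: root F down an augmented seventh → Gbb, giving Gbb6.
F#M7: root F# down an augmented seventh → Gb, giving GbM7.
F#+: root F# down an augmented seventh → Gb, giving Gb+.
C#7: root C# down an augmented seventh → Db, giving Db7.
B#M7: root B# down an augmented seventh → C, giving CM7.

Gbb6 GbM7 Gb+ Db7 CM7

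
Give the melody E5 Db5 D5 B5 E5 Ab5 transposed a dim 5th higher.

E5 -> Bb5
Db5 -> Abb5
D5 -> Ab5
B5 -> F6
E5 -> Bb5
Ab5 -> Ebb6

Bb5 Abb5 Ab5 F6 Bb5 Ebb6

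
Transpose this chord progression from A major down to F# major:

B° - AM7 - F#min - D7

G#° F#M7 D#min B7

A major down to F# major is a minor third; each chord root moves by that interval while the quality stays the same.
B°: root B down a minor third → G#, giving G#°.
AM7: root A down a minor third → F#, giving F#M7.
F#min: root F# down a minor third → D#, giving D#min.
D7: root D down a minor third → B, giving B7.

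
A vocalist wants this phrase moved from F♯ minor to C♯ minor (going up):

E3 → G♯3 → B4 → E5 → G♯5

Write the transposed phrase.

B3 D#4 F#5 B5 D#6

From F♯ up to C♯ is a perfect fifth; apply that to each pitch.
E3 gives B3
G#3 gives D#4
B4 gives F#5
E5 gives B5
G#5 gives D#6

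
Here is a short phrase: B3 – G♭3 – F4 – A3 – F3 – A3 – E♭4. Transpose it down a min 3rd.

B3 becomes G#3
Gb3 becomes Eb3
F4 becomes D4
A3 becomes F#3
F3 becomes D3
A3 becomes F#3
Eb4 becomes C4

G#3 Eb3 D4 F#3 D3 F#3 C4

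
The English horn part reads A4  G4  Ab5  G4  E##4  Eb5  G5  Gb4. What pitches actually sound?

Written C4 on the English horn sounds as F3, a perfect fifth lower; apply that shift to every note.
A4 becomes D4
G4 becomes C4
Ab5 becomes Db5
G4 becomes C4
E##4 becomes A##3
Eb5 becomes Ab4
G5 becomes C5
Gb4 becomes Cb4

D4 C4 Db5 C4 A##3 Ab4 C5 Cb4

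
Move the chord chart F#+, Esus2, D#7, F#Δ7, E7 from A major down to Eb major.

C+ Bbsus2 A7 CΔ7 Bb7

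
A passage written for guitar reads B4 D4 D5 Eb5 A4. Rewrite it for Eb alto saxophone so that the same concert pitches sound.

G#4 B3 B4 C5 F#4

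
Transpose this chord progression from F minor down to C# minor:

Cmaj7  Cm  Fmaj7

G#maj7 G#m C#maj7

F minor down to C# minor is a diminished fourth; each chord root moves by that interval while the quality stays the same.
Cmaj7: root C down a diminished fourth → G#, giving G#maj7.
Cm: root C down a diminished fourth → G#, giving G#m.
Fmaj7: root F down a diminished fourth → C#, giving C#maj7.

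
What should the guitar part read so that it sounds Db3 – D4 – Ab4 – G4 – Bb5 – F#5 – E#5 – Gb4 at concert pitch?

Db4 D5 Ab5 G5 Bb6 F#6 E#6 Gb5

Written C4 sounds as C3 on the guitar, so concert pitches are written a perfect octave up.
Db3 -> Db4
D4 -> D5
Ab4 -> Ab5
G4 -> G5
Bb5 -> Bb6
F#5 -> F#6
E#5 -> E#6
Gb4 -> Gb5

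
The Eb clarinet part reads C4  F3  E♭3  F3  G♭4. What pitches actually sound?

Eb4 Ab3 Gb3 Ab3 Bbb4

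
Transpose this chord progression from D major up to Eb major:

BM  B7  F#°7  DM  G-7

D major up to Eb major is a minor second; each chord root moves by that interval while the quality stays the same.
BM: root B up a minor second → C, giving CM.
B7: root B up a minor second → C, giving C7.
F#°7: root F# up a minor second → G, giving G°7.
DM: root D up a minor second → Eb, giving EbM.
G-7: root G up a minor second → Ab, giving Ab-7.

CM C7 G°7 EbM Ab-7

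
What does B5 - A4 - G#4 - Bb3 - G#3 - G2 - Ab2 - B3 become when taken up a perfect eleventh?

B5: an eleventh up reaches E, and 17 semitones makes it E7.
A perfect eleventh up from A4 gives D6.
G#4 up a perfect eleventh is C#6.
Bb3 up a perfect eleventh is Eb5.
G#3 up a perfect eleventh is C#5.
G2: an eleventh up reaches C, and 17 semitones makes it C4.
A perfect eleventh up from Ab2 gives Db4.
B3: an eleventh up reaches E, and 17 semitones makes it E5.

E7 D6 C#6 Eb5 C#5 C4 Db4 E5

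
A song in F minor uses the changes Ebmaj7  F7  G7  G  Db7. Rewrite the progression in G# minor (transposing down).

F#maj7 G#7 A#7 A# E7

F minor down to G# minor is a diminished seventh; each chord root moves by that interval while the quality stays the same.
Ebmaj7: root Eb down a diminished seventh → F#, giving F#maj7.
F7: root F down a diminished seventh → G#, giving G#7.
G7: root G down a diminished seventh → A#, giving A#7.
G: root G down a diminished seventh → A#, giving A#.
Db7: root Db down a diminished seventh → E, giving E7.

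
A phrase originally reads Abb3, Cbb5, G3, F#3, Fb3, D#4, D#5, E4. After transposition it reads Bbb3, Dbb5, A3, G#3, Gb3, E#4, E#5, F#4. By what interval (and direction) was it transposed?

Take the first pair: Abb3 → Bbb3. A to B spans 2 letter names, so the interval is some kind of second.
Abb3 to Bbb3 is 2 semitones, which makes it a major second; the second version is higher, so the direction is up.
Checking another pair — E4 → F#4 — gives the same interval.

up a major second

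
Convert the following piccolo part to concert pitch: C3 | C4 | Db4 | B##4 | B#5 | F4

Written C4 on the piccolo sounds as C5, a perfect octave higher; apply that shift to every note.
C3 becomes C4
C4 becomes C5
Db4 becomes Db5
B##4 becomes B##5
B#5 becomes B#6
F4 becomes F5

C4 C5 Db5 B##5 B#6 F5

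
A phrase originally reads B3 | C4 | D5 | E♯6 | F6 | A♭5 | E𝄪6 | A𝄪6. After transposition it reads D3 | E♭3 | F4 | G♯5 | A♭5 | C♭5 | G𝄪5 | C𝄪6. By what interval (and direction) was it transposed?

From B3 to D3 is 6 letter names — a sixth of some quality.
D3 to B3 is 9 semitones, which makes it a major sixth; the second version is lower, so the direction is down.
Checking another pair — A##6 → C##6 — gives the same interval.

down a major sixth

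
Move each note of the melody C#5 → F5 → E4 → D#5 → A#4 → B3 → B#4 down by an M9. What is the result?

B3 Eb4 D3 C#4 G#3 A2 A#3

A major ninth down from C#5 gives B3.
F5 down a major ninth is Eb4.
E4: a ninth down reaches D, and 14 semitones makes it D3.
D#5 down a major ninth is C#4.
A#4: a ninth down reaches G, and 14 semitones makes it G#3.
B3: a ninth down reaches A, and 14 semitones makes it A2.
A major ninth down from B#4 gives A#3.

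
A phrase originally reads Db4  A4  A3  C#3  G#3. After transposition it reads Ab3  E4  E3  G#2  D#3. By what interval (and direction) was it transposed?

Take the first pair: Db4 → Ab3. D to A spans 4 letter names, so the interval is some kind of fourth.
Ab3 to Db4 is 5 semitones, which makes it a perfect fourth; the second version is lower, so the direction is down.
Checking another pair — G#3 → D#3 — gives the same interval.

down a perfect fourth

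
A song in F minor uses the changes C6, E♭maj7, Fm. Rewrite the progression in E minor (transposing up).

B6 Dmaj7 Em

F minor up to E minor is a major seventh; each chord root moves by that interval while the quality stays the same.
C6: root C up a major seventh → B, giving B6.
E♭maj7: root E♭ up a major seventh → D, giving Dmaj7.
Fm: root F up a major seventh → E, giving Em.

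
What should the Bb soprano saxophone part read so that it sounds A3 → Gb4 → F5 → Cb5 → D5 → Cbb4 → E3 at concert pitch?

Written C4 sounds as Bb3 on the Bb soprano saxophone, so concert pitches are written a major second up.
A3 becomes B3
Gb4 becomes Ab4
F5 becomes G5
Cb5 becomes Db5
D5 becomes E5
Cbb4 becomes Dbb4
E3 becomes F#3

B3 Ab4 G5 Db5 E5 Dbb4 F#3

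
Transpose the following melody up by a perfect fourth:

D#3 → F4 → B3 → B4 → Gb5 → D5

G#3 Bb4 E4 E5 Cb6 G5

D#3: a fourth up reaches G, and 5 semitones makes it G#3.
F4 up a perfect fourth is Bb4.
B3: a fourth up reaches E, and 5 semitones makes it E4.
B4: a fourth up reaches E, and 5 semitones makes it E5.
Gb5 up a perfect fourth is Cb6.
D5: a fourth up reaches G, and 5 semitones makes it G5.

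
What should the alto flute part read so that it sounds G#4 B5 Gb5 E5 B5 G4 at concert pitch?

The alto flute sounds a perfect fourth below written, so the written part must be a perfect fourth above concert — transpose each note up.
G#4 gives C#5
B5 gives E6
Gb5 gives Cb6
E5 gives A5
B5 gives E6
G4 gives C5

C#5 E6 Cb6 A5 E6 C5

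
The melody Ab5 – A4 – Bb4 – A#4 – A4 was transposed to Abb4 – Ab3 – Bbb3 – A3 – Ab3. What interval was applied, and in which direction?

down an augmented octave

From Ab5 to Abb4 is 8 letter names — an octave of some quality.
Abb4 to Ab5 is 13 semitones, which makes it an augmented octave; the second version is lower, so the direction is down.
Checking another pair — A4 → Ab3 — gives the same interval.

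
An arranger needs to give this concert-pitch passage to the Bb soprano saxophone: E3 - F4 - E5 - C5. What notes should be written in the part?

F#3 G4 F#5 D5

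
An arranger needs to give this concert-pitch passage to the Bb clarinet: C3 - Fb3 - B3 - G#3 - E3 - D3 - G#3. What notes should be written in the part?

The Bb clarinet sounds a major second below written, so the written part must be a major second above concert — transpose each note up.
C3 → D3
Fb3 → Gb3
B3 → C#4
G#3 → A#3
E3 → F#3
D3 → E3
G#3 → A#3

D3 Gb3 C#4 A#3 F#3 E3 A#3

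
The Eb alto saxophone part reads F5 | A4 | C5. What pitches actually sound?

Ab4 C4 Eb4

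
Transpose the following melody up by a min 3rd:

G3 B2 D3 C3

A minor third up from G3 gives Bb3.
B2 up a minor third is D3.
D3 up a minor third is F3.
C3 up a minor third is Eb3.

Bb3 D3 F3 Eb3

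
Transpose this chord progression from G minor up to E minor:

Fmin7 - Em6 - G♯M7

Dmin7 C#m6 E#M7

G minor up to E minor is a major sixth; each chord root moves by that interval while the quality stays the same.
Fmin7: root F up a major sixth → D, giving Dmin7.
Em6: root E up a major sixth → C#, giving C#m6.
G♯M7: root G♯ up a major sixth → E#, giving E#M7.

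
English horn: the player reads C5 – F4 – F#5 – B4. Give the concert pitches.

The English horn sounds a perfect fifth below written, so transpose each written note down a perfect fifth.
C5 -> F4
F4 -> Bb3
F#5 -> B4
B4 -> E4

F4 Bb3 B4 E4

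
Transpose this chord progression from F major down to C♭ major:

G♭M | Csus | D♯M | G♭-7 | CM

F major down to C♭ major is an augmented fourth; each chord root moves by that interval while the quality stays the same.
G♭M: root G♭ down an augmented fourth → Dbb, giving DbbM.
Csus: root C down an augmented fourth → Gb, giving Gbsus.
D♯M: root D♯ down an augmented fourth → A, giving AM.
G♭-7: root G♭ down an augmented fourth → Dbb, giving Dbb-7.
CM: root C down an augmented fourth → Gb, giving GbM.

DbbM Gbsus AM Dbb-7 GbM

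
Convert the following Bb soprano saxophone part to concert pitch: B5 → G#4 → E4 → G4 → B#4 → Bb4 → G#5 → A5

A5 F#4 D4 F4 A#4 Ab4 F#5 G5

Written C4 on the Bb soprano saxophone sounds as Bb3, a major second lower; apply that shift to every note.
B5 -> A5
G#4 -> F#4
E4 -> D4
G4 -> F4
B#4 -> A#4
Bb4 -> Ab4
G#5 -> F#5
A5 -> G5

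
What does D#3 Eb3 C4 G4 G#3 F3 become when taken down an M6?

F#2 Gb2 Eb3 Bb3 B2 Ab2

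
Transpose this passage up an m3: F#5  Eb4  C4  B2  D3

A5 Gb4 Eb4 D3 F3

F#5: a third up reaches A, and 3 semitones makes it A5.
Eb4: a third up reaches G, and 3 semitones makes it Gb4.
A minor third up from C4 gives Eb4.
A minor third up from B2 gives D3.
A minor third up from D3 gives F3.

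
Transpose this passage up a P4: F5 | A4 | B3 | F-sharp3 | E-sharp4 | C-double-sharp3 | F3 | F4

Bb5 D5 E4 B3 A#4 F##3 Bb3 Bb4

F5 -> Bb5
A4 -> D5
B3 -> E4
F#3 -> B3
E#4 -> A#4
C##3 -> F##3
F3 -> Bb3
F4 -> Bb4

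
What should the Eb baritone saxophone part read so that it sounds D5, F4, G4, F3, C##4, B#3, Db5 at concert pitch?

B6 D6 E6 D5 A##5 G##5 Bb6

The Eb baritone saxophone sounds a major thirteenth below written, so the written part must be a major thirteenth above concert — transpose each note up.
D5 becomes B6
F4 becomes D6
G4 becomes E6
F3 becomes D5
C##4 becomes A##5
B#3 becomes G##5
Db5 becomes Bb6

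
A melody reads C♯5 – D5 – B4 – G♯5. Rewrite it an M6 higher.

A major sixth up from C#5 gives A#5.
A major sixth up from D5 gives B5.
B4 up a major sixth is G#5.
G#5: a sixth up reaches E, and 9 semitones makes it E#6.

A#5 B5 G#5 E#6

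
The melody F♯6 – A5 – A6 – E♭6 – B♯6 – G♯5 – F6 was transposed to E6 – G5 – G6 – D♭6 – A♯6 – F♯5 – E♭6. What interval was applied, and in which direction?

Take the first pair: F#6 → E6. F to E spans 2 letter names, so the interval is some kind of second.
E6 to F#6 is 2 semitones, which makes it a major second; the second version is lower, so the direction is down.
Checking another pair — F6 → Eb6 — gives the same interval.

down a major second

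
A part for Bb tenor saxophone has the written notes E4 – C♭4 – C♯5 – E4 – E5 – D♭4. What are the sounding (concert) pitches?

Written C4 on the Bb tenor saxophone sounds as Bb2, a major ninth lower; apply that shift to every note.
E4 → D3
Cb4 → Bbb2
C#5 → B3
E4 → D3
E5 → D4
Db4 → Cb3

D3 Bbb2 B3 D3 D4 Cb3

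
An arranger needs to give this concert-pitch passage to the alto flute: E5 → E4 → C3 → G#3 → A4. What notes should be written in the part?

A5 A4 F3 C#4 D5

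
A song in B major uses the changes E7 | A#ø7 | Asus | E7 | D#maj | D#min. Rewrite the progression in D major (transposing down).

G7 C#ø7 Csus G7 F#maj F#min

B major down to D major is a major sixth; each chord root moves by that interval while the quality stays the same.
E7: root E down a major sixth → G, giving G7.
A#ø7: root A# down a major sixth → C#, giving C#ø7.
Asus: root A down a major sixth → C, giving Csus.
E7: root E down a major sixth → G, giving G7.
D#maj: root D# down a major sixth → F#, giving F#maj.
D#min: root D# down a major sixth → F#, giving F#min.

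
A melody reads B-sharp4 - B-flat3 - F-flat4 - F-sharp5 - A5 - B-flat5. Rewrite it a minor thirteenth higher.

G#6 Gb5 Dbb6 D7 F7 Gb7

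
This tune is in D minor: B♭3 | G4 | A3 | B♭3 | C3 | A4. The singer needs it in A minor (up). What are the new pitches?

F4 D5 E4 F4 G3 E5

From D up to A is a perfect fifth; apply that to each pitch.
Bb3 becomes F4
G4 becomes D5
A3 becomes E4
Bb3 becomes F4
C3 becomes G3
A4 becomes E5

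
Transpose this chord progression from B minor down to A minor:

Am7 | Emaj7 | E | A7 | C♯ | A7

B minor down to A minor is a major second; each chord root moves by that interval while the quality stays the same.
Am7: root A down a major second → G, giving Gm7.
Emaj7: root E down a major second → D, giving Dmaj7.
E: root E down a major second → D, giving D.
A7: root A down a major second → G, giving G7.
C♯: root C♯ down a major second → B, giving B.
A7: root A down a major second → G, giving G7.

Gm7 Dmaj7 D G7 B G7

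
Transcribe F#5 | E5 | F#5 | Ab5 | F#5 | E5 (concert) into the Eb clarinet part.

D#5 C#5 D#5 F5 D#5 C#5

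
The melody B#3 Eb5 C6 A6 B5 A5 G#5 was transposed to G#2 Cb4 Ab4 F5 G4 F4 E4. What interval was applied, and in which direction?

Take the first pair: B#3 → G#2. B to G spans 10 letter names, so the interval is some kind of tenth.
G#2 to B#3 is 16 semitones, which makes it a major tenth; the second version is lower, so the direction is down.
Checking another pair — G#5 → E4 — gives the same interval.

down a major tenth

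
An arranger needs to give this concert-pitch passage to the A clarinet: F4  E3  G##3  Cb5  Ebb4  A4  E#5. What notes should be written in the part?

The A clarinet sounds a minor third below written, so the written part must be a minor third above concert — transpose each note up.
F4 gives Ab4
E3 gives G3
G##3 gives B#3
Cb5 gives Ebb5
Ebb4 gives Gbb4
A4 gives C5
E#5 gives G#5

Ab4 G3 B#3 Ebb5 Gbb4 C5 G#5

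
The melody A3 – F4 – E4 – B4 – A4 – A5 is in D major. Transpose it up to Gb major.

Db4 Bbb4 Ab4 Eb5 Db5 Db6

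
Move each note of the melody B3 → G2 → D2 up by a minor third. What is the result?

D4 Bb2 F2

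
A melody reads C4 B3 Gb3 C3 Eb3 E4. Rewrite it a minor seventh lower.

C4 becomes D3
B3 becomes C#3
Gb3 becomes Ab2
C3 becomes D2
Eb3 becomes F2
E4 becomes F#3

D3 C#3 Ab2 D2 F2 F#3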